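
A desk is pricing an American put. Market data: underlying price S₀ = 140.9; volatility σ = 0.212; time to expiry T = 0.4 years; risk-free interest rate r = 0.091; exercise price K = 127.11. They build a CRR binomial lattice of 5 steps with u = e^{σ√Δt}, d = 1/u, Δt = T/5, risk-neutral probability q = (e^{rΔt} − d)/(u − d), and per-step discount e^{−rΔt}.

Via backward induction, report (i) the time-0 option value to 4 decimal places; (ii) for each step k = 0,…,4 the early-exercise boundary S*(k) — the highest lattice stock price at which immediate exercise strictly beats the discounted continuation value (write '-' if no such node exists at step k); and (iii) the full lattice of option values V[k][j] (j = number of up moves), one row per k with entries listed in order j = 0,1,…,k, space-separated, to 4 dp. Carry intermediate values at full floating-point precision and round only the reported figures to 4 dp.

price = 1.5136
boundary = - - - - 110.8524
tree:
1.5136
2.8906 0.3885
5.3761 0.8618 0.0000
9.6272 1.9118 0.0000 0.0000
16.2576 4.2408 0.0000 0.0000 0.0000
22.7092 9.4072 0.0000 0.0000 0.0000 0.0000

params: Δt=0.08000 u=1.06180 d=0.94180 q=0.54590 e^(-rΔt)=0.99275
t_5 payoffs: 22.7092 9.4072 0.0000 0.0000 0.0000 0.0000
t_4: node(4,0) S=110.8524 payoff=16.2576 vs cont=15.3356 → 16.2576 [stop]  node(4,1) S=124.9764 payoff=2.1336 vs cont=4.2408 → 4.2408 [wait]  node(4,2) S=140.9000 payoff=0.0000 vs cont=0.0000 → 0.0000 [wait]  node(4,3) S=158.8524 payoff=0.0000 vs cont=0.0000 → 0.0000 [wait]  node(4,4) S=179.0923 payoff=0.0000 vs cont=0.0000 → 0.0000 [wait]  ⇒ S*(4)=110.8524
t_3: node(3,0) S=117.7028 payoff=9.4072 vs cont=9.6272 → 9.6272 [wait]  node(3,1) S=132.6996 payoff=0.0000 vs cont=1.9118 → 1.9118 [wait]  node(3,2) S=149.6072 payoff=0.0000 vs cont=0.0000 → 0.0000 [wait]  node(3,3) S=168.6690 payoff=0.0000 vs cont=0.0000 → 0.0000 [wait]  ⇒ S*(3)=-
t_2: node(2,0) S=124.9764 payoff=2.1336 vs cont=5.3761 → 5.3761 [wait]  node(2,1) S=140.9000 payoff=0.0000 vs cont=0.8618 → 0.8618 [wait]  node(2,2) S=158.8524 payoff=0.0000 vs cont=0.0000 → 0.0000 [wait]  ⇒ S*(2)=-
t_1: node(1,0) S=132.6996 payoff=0.0000 vs cont=2.8906 → 2.8906 [wait]  node(1,1) S=149.6072 payoff=0.0000 vs cont=0.3885 → 0.3885 [wait]  ⇒ S*(1)=-
t_0: node(0,0) S=140.9000 payoff=0.0000 vs cont=1.5136 → 1.5136 [wait]  ⇒ S*(0)=-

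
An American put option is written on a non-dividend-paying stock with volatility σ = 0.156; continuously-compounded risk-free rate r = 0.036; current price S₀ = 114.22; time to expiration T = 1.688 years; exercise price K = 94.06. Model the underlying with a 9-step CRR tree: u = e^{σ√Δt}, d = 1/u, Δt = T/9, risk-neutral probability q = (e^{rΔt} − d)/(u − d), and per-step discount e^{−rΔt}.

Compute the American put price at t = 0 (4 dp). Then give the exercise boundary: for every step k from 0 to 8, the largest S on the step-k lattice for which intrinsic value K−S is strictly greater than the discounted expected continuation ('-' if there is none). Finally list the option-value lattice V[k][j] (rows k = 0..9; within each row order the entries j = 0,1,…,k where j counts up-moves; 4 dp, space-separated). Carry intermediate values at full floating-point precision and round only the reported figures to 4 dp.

price = 1.0489
boundary = - - - - - 81.4775 76.1547 81.4775 87.1723
tree:
1.0489
1.8180 0.3889
3.0851 0.7320 0.0935
5.1019 1.3587 0.1927 0.0079
8.1731 2.4781 0.3961 0.0170 0.0000
12.5825 4.4169 0.8123 0.0367 0.0000 0.0000
17.9053 7.6285 1.6616 0.0792 0.0000 0.0000 0.0000
22.8804 12.5825 3.3886 0.1709 0.0000 0.0000 0.0000 0.0000
27.5304 17.9053 6.8877 0.3685 0.0000 0.0000 0.0000 0.0000 0.0000
31.8767 22.8804 12.5825 0.7949 0.0000 0.0000 0.0000 0.0000 0.0000 0.0000

params: Δt=0.18756 u=1.06989 d=0.93467 q=0.53322 e^(-rΔt)=0.99327
t_9 payoffs: 31.8767 22.8804 12.5825 0.7949 0.0000 0.0000 0.0000 0.0000 0.0000 0.0000
t_8: node(8,0) S=66.5296 payoff=27.5304 vs cont=26.8975 → 27.5304 [stop]  node(8,1) S=76.1547 payoff=17.9053 vs cont=17.2724 → 17.9053 [stop]  node(8,2) S=87.1723 payoff=6.8877 vs cont=6.2548 → 6.8877 [stop]  node(8,3) S=99.7839 payoff=0.0000 vs cont=0.3685 → 0.3685 [wait]  node(8,4) S=114.2200 payoff=0.0000 vs cont=0.0000 → 0.0000 [wait]  node(8,5) S=130.7447 payoff=0.0000 vs cont=0.0000 → 0.0000 [wait]  node(8,6) S=149.6600 payoff=0.0000 vs cont=0.0000 → 0.0000 [wait]  node(8,7) S=171.3120 payoff=0.0000 vs cont=0.0000 → 0.0000 [wait]  node(8,8) S=196.0964 payoff=0.0000 vs cont=0.0000 → 0.0000 [wait]  ⇒ S*(8)=87.1723
t_7: node(7,0) S=71.1796 payoff=22.8804 vs cont=22.2474 → 22.8804 [stop]  node(7,1) S=81.4775 payoff=12.5825 vs cont=11.9496 → 12.5825 [stop]  node(7,2) S=93.2651 payoff=0.7949 vs cont=3.3886 → 3.3886 [wait]  node(7,3) S=106.7582 payoff=0.0000 vs cont=0.1709 → 0.1709 [wait]  node(7,4) S=122.2033 payoff=0.0000 vs cont=0.0000 → 0.0000 [wait]  node(7,5) S=139.8830 payoff=0.0000 vs cont=0.0000 → 0.0000 [wait]  node(7,6) S=160.1205 payoff=0.0000 vs cont=0.0000 → 0.0000 [wait]  node(7,7) S=183.2857 payoff=0.0000 vs cont=0.0000 → 0.0000 [wait]  ⇒ S*(7)=81.4775
t_6: node(6,0) S=76.1547 payoff=17.9053 vs cont=17.2724 → 17.9053 [stop]  node(6,1) S=87.1723 payoff=6.8877 vs cont=7.6285 → 7.6285 [wait]  node(6,2) S=99.7839 payoff=0.0000 vs cont=1.6616 → 1.6616 [wait]  node(6,3) S=114.2200 payoff=0.0000 vs cont=0.0792 → 0.0792 [wait]  node(6,4) S=130.7447 payoff=0.0000 vs cont=0.0000 → 0.0000 [wait]  node(6,5) S=149.6600 payoff=0.0000 vs cont=0.0000 → 0.0000 [wait]  node(6,6) S=171.3120 payoff=0.0000 vs cont=0.0000 → 0.0000 [wait]  ⇒ S*(6)=76.1547
t_5: node(5,0) S=81.4775 payoff=12.5825 vs cont=12.3419 → 12.5825 [stop]  node(5,1) S=93.2651 payoff=0.7949 vs cont=4.4169 → 4.4169 [wait]  node(5,2) S=106.7582 payoff=0.0000 vs cont=0.8123 → 0.8123 [wait]  node(5,3) S=122.2033 payoff=0.0000 vs cont=0.0367 → 0.0367 [wait]  node(5,4) S=139.8830 payoff=0.0000 vs cont=0.0000 → 0.0000 [wait]  node(5,5) S=160.1205 payoff=0.0000 vs cont=0.0000 → 0.0000 [wait]  ⇒ S*(5)=81.4775
t_4: node(4,0) S=87.1723 payoff=6.8877 vs cont=8.1731 → 8.1731 [wait]  node(4,1) S=99.7839 payoff=0.0000 vs cont=2.4781 → 2.4781 [wait]  node(4,2) S=114.2200 payoff=0.0000 vs cont=0.3961 → 0.3961 [wait]  node(4,3) S=130.7447 payoff=0.0000 vs cont=0.0170 → 0.0170 [wait]  node(4,4) S=149.6600 payoff=0.0000 vs cont=0.0000 → 0.0000 [wait]  ⇒ S*(4)=-
t_3: node(3,0) S=93.2651 payoff=0.7949 vs cont=5.1019 → 5.1019 [wait]  node(3,1) S=106.7582 payoff=0.0000 vs cont=1.3587 → 1.3587 [wait]  node(3,2) S=122.2033 payoff=0.0000 vs cont=0.1927 → 0.1927 [wait]  node(3,3) S=139.8830 payoff=0.0000 vs cont=0.0079 → 0.0079 [wait]  ⇒ S*(3)=-
t_2: node(2,0) S=99.7839 payoff=0.0000 vs cont=3.0851 → 3.0851 [wait]  node(2,1) S=114.2200 payoff=0.0000 vs cont=0.7320 → 0.7320 [wait]  node(2,2) S=130.7447 payoff=0.0000 vs cont=0.0935 → 0.0935 [wait]  ⇒ S*(2)=-
t_1: node(1,0) S=106.7582 payoff=0.0000 vs cont=1.8180 → 1.8180 [wait]  node(1,1) S=122.2033 payoff=0.0000 vs cont=0.3889 → 0.3889 [wait]  ⇒ S*(1)=-
t_0: node(0,0) S=114.2200 payoff=0.0000 vs cont=1.0489 → 1.0489 [wait]  ⇒ S*(0)=-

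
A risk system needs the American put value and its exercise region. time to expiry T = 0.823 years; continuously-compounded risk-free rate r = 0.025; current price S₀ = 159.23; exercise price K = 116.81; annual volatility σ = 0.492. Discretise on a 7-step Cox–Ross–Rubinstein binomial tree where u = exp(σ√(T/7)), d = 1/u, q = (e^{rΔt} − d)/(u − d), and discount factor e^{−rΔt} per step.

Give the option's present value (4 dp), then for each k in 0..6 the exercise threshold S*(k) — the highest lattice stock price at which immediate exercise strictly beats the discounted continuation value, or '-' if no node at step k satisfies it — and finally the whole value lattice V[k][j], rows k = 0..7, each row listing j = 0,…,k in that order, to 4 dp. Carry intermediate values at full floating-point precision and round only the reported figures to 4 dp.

price = 8.4664
boundary = - - - - - 68.5010 81.0891
tree:
8.4664
12.7875 3.5802
18.8333 5.9571 0.8858
26.8883 9.7442 1.6655 0.0000
36.9269 15.5825 3.1317 0.0000 0.0000
48.3090 24.1486 5.8886 0.0000 0.0000 0.0000
58.9430 35.7209 11.0724 0.0000 0.0000 0.0000 0.0000
67.9261 48.3090 20.8196 0.0000 0.0000 0.0000 0.0000 0.0000

Δt=0.11757, u=1.18377, d=0.84476, q=0.46661, disc=e^(-rΔt)=0.99707
k=7 terminal: V=max(K-S,0) → 67.9261 48.3090 20.8196 0.0000 0.0000 0.0000 0.0000 0.0000
k=6: j=0 S=57.8670 intr=58.9430 cont=58.6001 V=58.9430[EX]; j=1 S=81.0891 intr=35.7209 cont=35.3781 V=35.7209[EX]; j=2 S=113.6302 intr=3.1798 cont=11.0724 V=11.0724[hold]; j=3 S=159.2300 intr=0.0000 cont=0.0000 V=0.0000[hold]; j=4 S=223.1291 intr=0.0000 cont=0.0000 V=0.0000[hold]; j=5 S=312.6709 intr=0.0000 cont=0.0000 V=0.0000[hold]; j=6 S=438.1458 intr=0.0000 cont=0.0000 V=0.0000[hold]  S*(6)=81.0891
k=5: j=0 S=68.5010 intr=48.3090 cont=47.9662 V=48.3090[EX]; j=1 S=95.9904 intr=20.8196 cont=24.1486 V=24.1486[hold]; j=2 S=134.5115 intr=0.0000 cont=5.8886 V=5.8886[hold]; j=3 S=188.4910 intr=0.0000 cont=0.0000 V=0.0000[hold]; j=4 S=264.1325 intr=0.0000 cont=0.0000 V=0.0000[hold]; j=5 S=370.1290 intr=0.0000 cont=0.0000 V=0.0000[hold]  S*(5)=68.5010
k=4: j=0 S=81.0891 intr=35.7209 cont=36.9269 V=36.9269[hold]; j=1 S=113.6302 intr=3.1798 cont=15.5825 V=15.5825[hold]; j=2 S=159.2300 intr=0.0000 cont=3.1317 V=3.1317[hold]; j=3 S=223.1291 intr=0.0000 cont=0.0000 V=0.0000[hold]; j=4 S=312.6709 intr=0.0000 cont=0.0000 V=0.0000[hold]  S*(4)=-
k=3: j=0 S=95.9904 intr=20.8196 cont=26.8883 V=26.8883[hold]; j=1 S=134.5115 intr=0.0000 cont=9.7442 V=9.7442[hold]; j=2 S=188.4910 intr=0.0000 cont=1.6655 V=1.6655[hold]; j=3 S=264.1325 intr=0.0000 cont=0.0000 V=0.0000[hold]  S*(3)=-
k=2: j=0 S=113.6302 intr=3.1798 cont=18.8333 V=18.8333[hold]; j=1 S=159.2300 intr=0.0000 cont=5.9571 V=5.9571[hold]; j=2 S=223.1291 intr=0.0000 cont=0.8858 V=0.8858[hold]  S*(2)=-
k=1: j=0 S=134.5115 intr=0.0000 cont=12.7875 V=12.7875[hold]; j=1 S=188.4910 intr=0.0000 cont=3.5802 V=3.5802[hold]  S*(1)=-
k=0: j=0 S=159.2300 intr=0.0000 cont=8.4664 V=8.4664[hold]  S*(0)=-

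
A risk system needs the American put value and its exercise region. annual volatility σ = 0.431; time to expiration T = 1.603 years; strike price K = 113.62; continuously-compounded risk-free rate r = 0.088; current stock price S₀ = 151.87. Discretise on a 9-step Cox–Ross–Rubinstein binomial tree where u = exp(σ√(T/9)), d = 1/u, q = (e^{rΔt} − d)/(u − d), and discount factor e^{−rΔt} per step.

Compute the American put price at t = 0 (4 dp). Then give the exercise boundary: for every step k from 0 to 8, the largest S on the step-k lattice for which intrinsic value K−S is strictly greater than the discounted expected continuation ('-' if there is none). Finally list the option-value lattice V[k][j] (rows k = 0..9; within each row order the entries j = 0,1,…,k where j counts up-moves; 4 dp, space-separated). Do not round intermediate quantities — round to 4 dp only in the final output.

Δt=0.17811, u=1.19949, d=0.83369, q=0.49784, disc=e^(-rΔt)=0.98445
k=9 terminal: V=max(K-S,0) → 84.0736 71.1094 52.4568 25.6200 0.0000 0.0000 0.0000 0.0000 0.0000 0.0000
k=8: j=0 S=35.4406 intr=78.1794 cont=76.4124 V=78.1794[EX]; j=1 S=50.9910 intr=62.6290 cont=60.8620 V=62.6290[EX]; j=2 S=73.3646 intr=40.2554 cont=38.4884 V=40.2554[EX]; j=3 S=105.5551 intr=8.0649 cont=12.6653 V=12.6653[hold]; j=4 S=151.8700 intr=0.0000 cont=0.0000 V=0.0000[hold]; j=5 S=218.5067 intr=0.0000 cont=0.0000 V=0.0000[hold]; j=6 S=314.3818 intr=0.0000 cont=0.0000 V=0.0000[hold]; j=7 S=452.3246 intr=0.0000 cont=0.0000 V=0.0000[hold]; j=8 S=650.7930 intr=0.0000 cont=0.0000 V=0.0000[hold]  S*(8)=73.3646
k=7: j=0 S=42.5106 intr=71.1094 cont=69.3424 V=71.1094[EX]; j=1 S=61.1632 intr=52.4568 cont=50.6898 V=52.4568[EX]; j=2 S=88.0000 intr=25.6200 cont=26.1076 V=26.1076[hold]; j=3 S=126.6122 intr=0.0000 cont=6.2612 V=6.2612[hold]; j=4 S=182.1664 intr=0.0000 cont=0.0000 V=0.0000[hold]; j=5 S=262.0964 intr=0.0000 cont=0.0000 V=0.0000[hold]; j=6 S=377.0976 intr=0.0000 cont=0.0000 V=0.0000[hold]; j=7 S=542.5584 intr=0.0000 cont=0.0000 V=0.0000[hold]  S*(7)=61.1632
k=6: j=0 S=50.9910 intr=62.6290 cont=60.8620 V=62.6290[EX]; j=1 S=73.3646 intr=40.2554 cont=38.7274 V=40.2554[EX]; j=2 S=105.5551 intr=8.0649 cont=15.9750 V=15.9750[hold]; j=3 S=151.8700 intr=0.0000 cont=3.0952 V=3.0952[hold]; j=4 S=218.5067 intr=0.0000 cont=0.0000 V=0.0000[hold]; j=5 S=314.3818 intr=0.0000 cont=0.0000 V=0.0000[hold]; j=6 S=452.3246 intr=0.0000 cont=0.0000 V=0.0000[hold]  S*(6)=73.3646
k=5: j=0 S=61.1632 intr=52.4568 cont=50.6898 V=52.4568[EX]; j=1 S=88.0000 intr=25.6200 cont=27.7297 V=27.7297[hold]; j=2 S=126.6122 intr=0.0000 cont=9.4143 V=9.4143[hold]; j=3 S=182.1664 intr=0.0000 cont=1.5301 V=1.5301[hold]; j=4 S=262.0964 intr=0.0000 cont=0.0000 V=0.0000[hold]; j=5 S=377.0976 intr=0.0000 cont=0.0000 V=0.0000[hold]  S*(5)=61.1632
k=4: j=0 S=73.3646 intr=40.2554 cont=39.5224 V=40.2554[EX]; j=1 S=105.5551 intr=8.0649 cont=18.3221 V=18.3221[hold]; j=2 S=151.8700 intr=0.0000 cont=5.4039 V=5.4039[hold]; j=3 S=218.5067 intr=0.0000 cont=0.7564 V=0.7564[hold]; j=4 S=314.3818 intr=0.0000 cont=0.0000 V=0.0000[hold]  S*(4)=73.3646
k=3: j=0 S=88.0000 intr=25.6200 cont=28.8800 V=28.8800[hold]; j=1 S=126.6122 intr=0.0000 cont=11.7060 V=11.7060[hold]; j=2 S=182.1664 intr=0.0000 cont=3.0422 V=3.0422[hold]; j=3 S=262.0964 intr=0.0000 cont=0.3739 V=0.3739[hold]  S*(3)=-
k=2: j=0 S=105.5551 intr=8.0649 cont=20.0140 V=20.0140[hold]; j=1 S=151.8700 intr=0.0000 cont=7.2779 V=7.2779[hold]; j=2 S=218.5067 intr=0.0000 cont=1.6872 V=1.6872[hold]  S*(2)=-
k=1: j=0 S=126.6122 intr=0.0000 cont=13.4609 V=13.4609[hold]; j=1 S=182.1664 intr=0.0000 cont=4.4247 V=4.4247[hold]  S*(1)=-
k=0: j=0 S=151.8700 intr=0.0000 cont=8.8230 V=8.8230[hold]  S*(0)=-

price = 8.8230
boundary = - - - - 73.3646 61.1632 73.3646 61.1632 73.3646
tree:
8.8230
13.4609 4.4247
20.0140 7.2779 1.6872
28.8800 11.7060 3.0422 0.3739
40.2554 18.3221 5.4039 0.7564 0.0000
52.4568 27.7297 9.4143 1.5301 0.0000 0.0000
62.6290 40.2554 15.9750 3.0952 0.0000 0.0000 0.0000
71.1094 52.4568 26.1076 6.2612 0.0000 0.0000 0.0000 0.0000
78.1794 62.6290 40.2554 12.6653 0.0000 0.0000 0.0000 0.0000 0.0000
84.0736 71.1094 52.4568 25.6200 0.0000 0.0000 0.0000 0.0000 0.0000 0.0000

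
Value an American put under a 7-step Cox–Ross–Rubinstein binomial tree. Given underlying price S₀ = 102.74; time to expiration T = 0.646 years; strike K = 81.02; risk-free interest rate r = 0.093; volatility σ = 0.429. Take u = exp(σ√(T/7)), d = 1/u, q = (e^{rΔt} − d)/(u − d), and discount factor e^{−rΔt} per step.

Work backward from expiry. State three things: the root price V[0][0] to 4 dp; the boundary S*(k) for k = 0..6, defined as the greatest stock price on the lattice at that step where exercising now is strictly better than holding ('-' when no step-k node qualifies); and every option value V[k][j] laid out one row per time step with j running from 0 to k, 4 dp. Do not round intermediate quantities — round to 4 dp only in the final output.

Δt=0.09229  u=1.13920  d=0.87781  q=0.50044  discount=0.99145
step 7 (expiry): payoffs max(K−S,0) = 39.7584 27.4718 11.5268 0.0000 0.0000 0.0000 0.0000 0.0000
step 6: (k=6,j=0): S=47.0052, (K−S)⁺=34.0148, hold=33.3225 ⇒ V=34.0148 exercise | (k=6,j=1): S=61.0019, (K−S)⁺=20.0181, hold=19.3257 ⇒ V=20.0181 exercise | (k=6,j=2): S=79.1665, (K−S)⁺=1.8535, hold=5.7091 ⇒ V=5.7091 continue | (k=6,j=3): S=102.7400, (K−S)⁺=0.0000, hold=0.0000 ⇒ V=0.0000 continue | (k=6,j=4): S=133.3330, (K−S)⁺=0.0000, hold=0.0000 ⇒ V=0.0000 continue | (k=6,j=5): S=173.0357, (K−S)⁺=0.0000, hold=0.0000 ⇒ V=0.0000 continue | (k=6,j=6): S=224.5606, (K−S)⁺=0.0000, hold=0.0000 ⇒ V=0.0000 continue  boundary S*=61.0019
step 5: (k=5,j=0): S=53.5482, (K−S)⁺=27.4718, hold=26.7795 ⇒ V=27.4718 exercise | (k=5,j=1): S=69.4932, (K−S)⁺=11.5268, hold=12.7474 ⇒ V=12.7474 continue | (k=5,j=2): S=90.1863, (K−S)⁺=0.0000, hold=2.8277 ⇒ V=2.8277 continue | (k=5,j=3): S=117.0411, (K−S)⁺=0.0000, hold=0.0000 ⇒ V=0.0000 continue | (k=5,j=4): S=151.8926, (K−S)⁺=0.0000, hold=0.0000 ⇒ V=0.0000 continue | (k=5,j=5): S=197.1218, (K−S)⁺=0.0000, hold=0.0000 ⇒ V=0.0000 continue  boundary S*=53.5482
step 4: (k=4,j=0): S=61.0019, (K−S)⁺=20.0181, hold=19.9313 ⇒ V=20.0181 exercise | (k=4,j=1): S=79.1665, (K−S)⁺=1.8535, hold=7.7166 ⇒ V=7.7166 continue | (k=4,j=2): S=102.7400, (K−S)⁺=0.0000, hold=1.4005 ⇒ V=1.4005 continue | (k=4,j=3): S=133.3330, (K−S)⁺=0.0000, hold=0.0000 ⇒ V=0.0000 continue | (k=4,j=4): S=173.0357, (K−S)⁺=0.0000, hold=0.0000 ⇒ V=0.0000 continue  boundary S*=61.0019
step 3: (k=3,j=0): S=69.4932, (K−S)⁺=11.5268, hold=13.7435 ⇒ V=13.7435 continue | (k=3,j=1): S=90.1863, (K−S)⁺=0.0000, hold=4.5169 ⇒ V=4.5169 continue | (k=3,j=2): S=117.0411, (K−S)⁺=0.0000, hold=0.6937 ⇒ V=0.6937 continue | (k=3,j=3): S=151.8926, (K−S)⁺=0.0000, hold=0.0000 ⇒ V=0.0000 continue  boundary S*=-
step 2: (k=2,j=0): S=79.1665, (K−S)⁺=1.8535, hold=9.0481 ⇒ V=9.0481 continue | (k=2,j=1): S=102.7400, (K−S)⁺=0.0000, hold=2.5813 ⇒ V=2.5813 continue | (k=2,j=2): S=133.3330, (K−S)⁺=0.0000, hold=0.3436 ⇒ V=0.3436 continue  boundary S*=-
step 1: (k=1,j=0): S=90.1863, (K−S)⁺=0.0000, hold=5.7622 ⇒ V=5.7622 continue | (k=1,j=1): S=117.0411, (K−S)⁺=0.0000, hold=1.4490 ⇒ V=1.4490 continue  boundary S*=-
step 0: (k=0,j=0): S=102.7400, (K−S)⁺=0.0000, hold=3.5729 ⇒ V=3.5729 continue  boundary S*=-

price = 3.5729
boundary = - - - - 61.0019 53.5482 61.0019
tree:
3.5729
5.7622 1.4490
9.0481 2.5813 0.3436
13.7435 4.5169 0.6937 0.0000
20.0181 7.7166 1.4005 0.0000 0.0000
27.4718 12.7474 2.8277 0.0000 0.0000 0.0000
34.0148 20.0181 5.7091 0.0000 0.0000 0.0000 0.0000
39.7584 27.4718 11.5268 0.0000 0.0000 0.0000 0.0000 0.0000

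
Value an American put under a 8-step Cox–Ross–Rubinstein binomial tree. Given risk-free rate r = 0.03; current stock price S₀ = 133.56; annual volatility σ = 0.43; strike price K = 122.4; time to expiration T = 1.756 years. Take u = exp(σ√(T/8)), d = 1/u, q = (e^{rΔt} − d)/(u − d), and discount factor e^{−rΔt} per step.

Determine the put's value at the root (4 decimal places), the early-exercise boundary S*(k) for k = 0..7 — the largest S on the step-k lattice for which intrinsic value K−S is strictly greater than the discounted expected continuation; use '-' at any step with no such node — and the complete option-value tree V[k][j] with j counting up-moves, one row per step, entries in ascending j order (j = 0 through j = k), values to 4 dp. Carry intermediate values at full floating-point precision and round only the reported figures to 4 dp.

Δt=0.21950, u=1.22319, d=0.81754, q=0.46609, disc=e^(-rΔt)=0.99344
k=8 terminal: V=max(K-S,0) → 95.7475 82.5230 62.7367 33.1328 0.0000 0.0000 0.0000 0.0000 0.0000
k=7: j=0 S=32.6009 intr=89.7991 cont=88.9957 V=89.7991[EX]; j=1 S=48.7770 intr=73.6230 cont=72.8197 V=73.6230[EX]; j=2 S=72.9792 intr=49.4208 cont=48.6174 V=49.4208[EX]; j=3 S=109.1903 intr=13.2097 cont=17.5738 V=17.5738[hold]; j=4 S=163.3687 intr=0.0000 cont=0.0000 V=0.0000[hold]; j=5 S=244.4294 intr=0.0000 cont=0.0000 V=0.0000[hold]; j=6 S=365.7111 intr=0.0000 cont=0.0000 V=0.0000[hold]; j=7 S=547.1706 intr=0.0000 cont=0.0000 V=0.0000[hold]  S*(7)=72.9792
k=6: j=0 S=39.8770 intr=82.5230 cont=81.7197 V=82.5230[EX]; j=1 S=59.6633 intr=62.7367 cont=61.9334 V=62.7367[EX]; j=2 S=89.2672 intr=33.1328 cont=34.3502 V=34.3502[hold]; j=3 S=133.5600 intr=0.0000 cont=9.3212 V=9.3212[hold]; j=4 S=199.8302 intr=0.0000 cont=0.0000 V=0.0000[hold]; j=5 S=298.9825 intr=0.0000 cont=0.0000 V=0.0000[hold]; j=6 S=447.3325 intr=0.0000 cont=0.0000 V=0.0000[hold]  S*(6)=59.6633
k=5: j=0 S=48.7770 intr=73.6230 cont=72.8197 V=73.6230[EX]; j=1 S=72.9792 intr=49.4208 cont=49.1811 V=49.4208[EX]; j=2 S=109.1903 intr=13.2097 cont=22.5355 V=22.5355[hold]; j=3 S=163.3687 intr=0.0000 cont=4.9440 V=4.9440[hold]; j=4 S=244.4294 intr=0.0000 cont=0.0000 V=0.0000[hold]; j=5 S=365.7111 intr=0.0000 cont=0.0000 V=0.0000[hold]  S*(5)=72.9792
k=4: j=0 S=59.6633 intr=62.7367 cont=61.9334 V=62.7367[EX]; j=1 S=89.2672 intr=33.1328 cont=36.6476 V=36.6476[hold]; j=2 S=133.5600 intr=0.0000 cont=14.2422 V=14.2422[hold]; j=3 S=199.8302 intr=0.0000 cont=2.6223 V=2.6223[hold]; j=4 S=298.9825 intr=0.0000 cont=0.0000 V=0.0000[hold]  S*(4)=59.6633
k=3: j=0 S=72.9792 intr=49.4208 cont=50.2449 V=50.2449[hold]; j=1 S=109.1903 intr=13.2097 cont=26.0326 V=26.0326[hold]; j=2 S=163.3687 intr=0.0000 cont=8.7683 V=8.7683[hold]; j=3 S=244.4294 intr=0.0000 cont=1.3909 V=1.3909[hold]  S*(3)=-
k=2: j=0 S=89.2672 intr=33.1328 cont=38.7040 V=38.7040[hold]; j=1 S=133.5600 intr=0.0000 cont=17.8678 V=17.8678[hold]; j=2 S=199.8302 intr=0.0000 cont=5.2948 V=5.2948[hold]  S*(2)=-
k=1: j=0 S=109.1903 intr=13.2097 cont=28.8022 V=28.8022[hold]; j=1 S=163.3687 intr=0.0000 cont=11.9288 V=11.9288[hold]  S*(1)=-
k=0: j=0 S=133.5600 intr=0.0000 cont=20.8002 V=20.8002[hold]  S*(0)=-

price = 20.8002
boundary = - - - - 59.6633 72.9792 59.6633 72.9792
tree:
20.8002
28.8022 11.9288
38.7040 17.8678 5.2948
50.2449 26.0326 8.7683 1.3909
62.7367 36.6476 14.2422 2.6223 0.0000
73.6230 49.4208 22.5355 4.9440 0.0000 0.0000
82.5230 62.7367 34.3502 9.3212 0.0000 0.0000 0.0000
89.7991 73.6230 49.4208 17.5738 0.0000 0.0000 0.0000 0.0000
95.7475 82.5230 62.7367 33.1328 0.0000 0.0000 0.0000 0.0000 0.0000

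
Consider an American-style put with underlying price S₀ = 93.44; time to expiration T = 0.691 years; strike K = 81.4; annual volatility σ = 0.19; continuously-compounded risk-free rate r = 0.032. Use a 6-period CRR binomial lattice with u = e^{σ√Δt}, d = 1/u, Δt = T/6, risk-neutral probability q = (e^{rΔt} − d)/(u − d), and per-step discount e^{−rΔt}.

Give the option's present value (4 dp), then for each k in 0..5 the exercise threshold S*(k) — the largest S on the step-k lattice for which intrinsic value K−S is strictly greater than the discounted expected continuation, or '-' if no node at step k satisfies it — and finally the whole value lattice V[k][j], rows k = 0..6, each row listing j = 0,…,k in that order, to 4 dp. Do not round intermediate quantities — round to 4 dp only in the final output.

Δt=0.11517  u=1.06660  d=0.93756  q=0.51250  discount=0.99632
step 6 (expiry): payoffs max(K−S,0) = 17.9377 9.2026 0.0000 0.0000 0.0000 0.0000 0.0000
step 5: (k=5,j=0): S=67.6891, (K−S)⁺=13.7109, hold=13.4114 ⇒ V=13.7109 exercise | (k=5,j=1): S=77.0060, (K−S)⁺=4.3940, hold=4.4698 ⇒ V=4.4698 continue | (k=5,j=2): S=87.6052, (K−S)⁺=0.0000, hold=0.0000 ⇒ V=0.0000 continue | (k=5,j=3): S=99.6634, (K−S)⁺=0.0000, hold=0.0000 ⇒ V=0.0000 continue | (k=5,j=4): S=113.3812, (K−S)⁺=0.0000, hold=0.0000 ⇒ V=0.0000 continue | (k=5,j=5): S=128.9872, (K−S)⁺=0.0000, hold=0.0000 ⇒ V=0.0000 continue  boundary S*=67.6891
step 4: (k=4,j=0): S=72.1974, (K−S)⁺=9.2026, hold=8.9418 ⇒ V=9.2026 exercise | (k=4,j=1): S=82.1348, (K−S)⁺=0.0000, hold=2.1710 ⇒ V=2.1710 continue | (k=4,j=2): S=93.4400, (K−S)⁺=0.0000, hold=0.0000 ⇒ V=0.0000 continue | (k=4,j=3): S=106.3013, (K−S)⁺=0.0000, hold=0.0000 ⇒ V=0.0000 continue | (k=4,j=4): S=120.9328, (K−S)⁺=0.0000, hold=0.0000 ⇒ V=0.0000 continue  boundary S*=72.1974
step 3: (k=3,j=0): S=77.0060, (K−S)⁺=4.3940, hold=5.5783 ⇒ V=5.5783 continue | (k=3,j=1): S=87.6052, (K−S)⁺=0.0000, hold=1.0545 ⇒ V=1.0545 continue | (k=3,j=2): S=99.6634, (K−S)⁺=0.0000, hold=0.0000 ⇒ V=0.0000 continue | (k=3,j=3): S=113.3812, (K−S)⁺=0.0000, hold=0.0000 ⇒ V=0.0000 continue  boundary S*=-
step 2: (k=2,j=0): S=82.1348, (K−S)⁺=0.0000, hold=3.2479 ⇒ V=3.2479 continue | (k=2,j=1): S=93.4400, (K−S)⁺=0.0000, hold=0.5122 ⇒ V=0.5122 continue | (k=2,j=2): S=106.3013, (K−S)⁺=0.0000, hold=0.0000 ⇒ V=0.0000 continue  boundary S*=-
step 1: (k=1,j=0): S=87.6052, (K−S)⁺=0.0000, hold=1.8391 ⇒ V=1.8391 continue | (k=1,j=1): S=99.6634, (K−S)⁺=0.0000, hold=0.2488 ⇒ V=0.2488 continue  boundary S*=-
step 0: (k=0,j=0): S=93.4400, (K−S)⁺=0.0000, hold=1.0203 ⇒ V=1.0203 continue  boundary S*=-

price = 1.0203
boundary = - - - - 72.1974 67.6891
tree:
1.0203
1.8391 0.2488
3.2479 0.5122 0.0000
5.5783 1.0545 0.0000 0.0000
9.2026 2.1710 0.0000 0.0000 0.0000
13.7109 4.4698 0.0000 0.0000 0.0000 0.0000
17.9377 9.2026 0.0000 0.0000 0.0000 0.0000 0.0000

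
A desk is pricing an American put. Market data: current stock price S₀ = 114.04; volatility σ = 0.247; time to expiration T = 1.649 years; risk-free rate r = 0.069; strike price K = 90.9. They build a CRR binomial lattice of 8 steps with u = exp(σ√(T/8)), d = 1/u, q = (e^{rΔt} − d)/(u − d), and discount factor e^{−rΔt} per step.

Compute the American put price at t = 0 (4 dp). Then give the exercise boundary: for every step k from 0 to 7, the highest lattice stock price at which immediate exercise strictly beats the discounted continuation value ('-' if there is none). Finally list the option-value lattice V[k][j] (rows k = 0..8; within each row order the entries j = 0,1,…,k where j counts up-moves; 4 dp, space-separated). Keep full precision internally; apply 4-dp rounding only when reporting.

price = 2.3015
boundary = - - - - 72.8198 65.0950 72.8198 81.4613
tree:
2.3015
4.0313 0.8640
6.8817 1.6688 0.1896
11.3795 3.1679 0.4143 0.0000
18.0802 5.8767 0.9051 0.0000 0.0000
25.8050 10.5574 1.9774 0.0000 0.0000 0.0000
32.7104 18.0802 4.3202 0.0000 0.0000 0.0000 0.0000
38.8832 25.8050 9.4387 0.0000 0.0000 0.0000 0.0000 0.0000
44.4012 32.7104 18.0802 0.0000 0.0000 0.0000 0.0000 0.0000 0.0000

Δt=0.20613  u=1.11867  d=0.89392  q=0.53573  discount=0.98588
step 8 (expiry): payoffs max(K−S,0) = 44.4012 32.7104 18.0802 0.0000 0.0000 0.0000 0.0000 0.0000 0.0000
step 7: (k=7,j=0): S=52.0168, (K−S)⁺=38.8832, hold=37.5995 ⇒ V=38.8832 exercise | (k=7,j=1): S=65.0950, (K−S)⁺=25.8050, hold=24.5214 ⇒ V=25.8050 exercise | (k=7,j=2): S=81.4613, (K−S)⁺=9.4387, hold=8.2756 ⇒ V=9.4387 exercise | (k=7,j=3): S=101.9425, (K−S)⁺=0.0000, hold=0.0000 ⇒ V=0.0000 continue | (k=7,j=4): S=127.5731, (K−S)⁺=0.0000, hold=0.0000 ⇒ V=0.0000 continue | (k=7,j=5): S=159.6479, (K−S)⁺=0.0000, hold=0.0000 ⇒ V=0.0000 continue | (k=7,j=6): S=199.7869, (K−S)⁺=0.0000, hold=0.0000 ⇒ V=0.0000 continue | (k=7,j=7): S=250.0179, (K−S)⁺=0.0000, hold=0.0000 ⇒ V=0.0000 continue  boundary S*=81.4613
step 6: (k=6,j=0): S=58.1896, (K−S)⁺=32.7104, hold=31.4267 ⇒ V=32.7104 exercise | (k=6,j=1): S=72.8198, (K−S)⁺=18.0802, hold=16.7965 ⇒ V=18.0802 exercise | (k=6,j=2): S=91.1283, (K−S)⁺=0.0000, hold=4.3202 ⇒ V=4.3202 continue | (k=6,j=3): S=114.0400, (K−S)⁺=0.0000, hold=0.0000 ⇒ V=0.0000 continue | (k=6,j=4): S=142.7122, (K−S)⁺=0.0000, hold=0.0000 ⇒ V=0.0000 continue | (k=6,j=5): S=178.5933, (K−S)⁺=0.0000, hold=0.0000 ⇒ V=0.0000 continue | (k=6,j=6): S=223.4957, (K−S)⁺=0.0000, hold=0.0000 ⇒ V=0.0000 continue  boundary S*=72.8198
step 5: (k=5,j=0): S=65.0950, (K−S)⁺=25.8050, hold=24.5214 ⇒ V=25.8050 exercise | (k=5,j=1): S=81.4613, (K−S)⁺=9.4387, hold=10.5574 ⇒ V=10.5574 continue | (k=5,j=2): S=101.9425, (K−S)⁺=0.0000, hold=1.9774 ⇒ V=1.9774 continue | (k=5,j=3): S=127.5731, (K−S)⁺=0.0000, hold=0.0000 ⇒ V=0.0000 continue | (k=5,j=4): S=159.6479, (K−S)⁺=0.0000, hold=0.0000 ⇒ V=0.0000 continue | (k=5,j=5): S=199.7869, (K−S)⁺=0.0000, hold=0.0000 ⇒ V=0.0000 continue  boundary S*=65.0950
step 4: (k=4,j=0): S=72.8198, (K−S)⁺=18.0802, hold=17.3874 ⇒ V=18.0802 exercise | (k=4,j=1): S=91.1283, (K−S)⁺=0.0000, hold=5.8767 ⇒ V=5.8767 continue | (k=4,j=2): S=114.0400, (K−S)⁺=0.0000, hold=0.9051 ⇒ V=0.9051 continue | (k=4,j=3): S=142.7122, (K−S)⁺=0.0000, hold=0.0000 ⇒ V=0.0000 continue | (k=4,j=4): S=178.5933, (K−S)⁺=0.0000, hold=0.0000 ⇒ V=0.0000 continue  boundary S*=72.8198
step 3: (k=3,j=0): S=81.4613, (K−S)⁺=9.4387, hold=11.3795 ⇒ V=11.3795 continue | (k=3,j=1): S=101.9425, (K−S)⁺=0.0000, hold=3.1679 ⇒ V=3.1679 continue | (k=3,j=2): S=127.5731, (K−S)⁺=0.0000, hold=0.4143 ⇒ V=0.4143 continue | (k=3,j=3): S=159.6479, (K−S)⁺=0.0000, hold=0.0000 ⇒ V=0.0000 continue  boundary S*=-
step 2: (k=2,j=0): S=91.1283, (K−S)⁺=0.0000, hold=6.8817 ⇒ V=6.8817 continue | (k=2,j=1): S=114.0400, (K−S)⁺=0.0000, hold=1.6688 ⇒ V=1.6688 continue | (k=2,j=2): S=142.7122, (K−S)⁺=0.0000, hold=0.1896 ⇒ V=0.1896 continue  boundary S*=-
step 1: (k=1,j=0): S=101.9425, (K−S)⁺=0.0000, hold=4.0313 ⇒ V=4.0313 continue | (k=1,j=1): S=127.5731, (K−S)⁺=0.0000, hold=0.8640 ⇒ V=0.8640 continue  boundary S*=-
step 0: (k=0,j=0): S=114.0400, (K−S)⁺=0.0000, hold=2.3015 ⇒ V=2.3015 continue  boundary S*=-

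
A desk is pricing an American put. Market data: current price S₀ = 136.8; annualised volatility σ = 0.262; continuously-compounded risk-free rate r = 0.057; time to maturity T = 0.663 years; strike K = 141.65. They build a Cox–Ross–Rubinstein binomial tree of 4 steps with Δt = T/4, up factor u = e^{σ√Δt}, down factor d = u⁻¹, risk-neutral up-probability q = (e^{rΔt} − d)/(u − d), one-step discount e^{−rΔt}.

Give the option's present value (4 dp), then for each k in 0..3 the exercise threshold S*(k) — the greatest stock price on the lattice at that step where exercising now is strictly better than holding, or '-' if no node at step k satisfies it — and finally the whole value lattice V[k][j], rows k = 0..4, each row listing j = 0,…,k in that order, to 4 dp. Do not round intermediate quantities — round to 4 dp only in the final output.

Δt=0.16575  u=1.11256  d=0.89883  q=0.51777  discount=0.99060
step 4 (expiry): payoffs max(K−S,0) = 52.3632 31.1311 4.8500 0.0000 0.0000
step 3: (k=3,j=0): S=99.3372, (K−S)⁺=42.3128, hold=40.9808 ⇒ V=42.3128 exercise | (k=3,j=1): S=122.9593, (K−S)⁺=18.6907, hold=17.3587 ⇒ V=18.6907 exercise | (k=3,j=2): S=152.1986, (K−S)⁺=0.0000, hold=2.3168 ⇒ V=2.3168 continue | (k=3,j=3): S=188.3910, (K−S)⁺=0.0000, hold=0.0000 ⇒ V=0.0000 continue  boundary S*=122.9593
step 2: (k=2,j=0): S=110.5189, (K−S)⁺=31.1311, hold=29.7991 ⇒ V=31.1311 exercise | (k=2,j=1): S=136.8000, (K−S)⁺=4.8500, hold=10.1167 ⇒ V=10.1167 continue | (k=2,j=2): S=169.3306, (K−S)⁺=0.0000, hold=1.1067 ⇒ V=1.1067 continue  boundary S*=110.5189
step 1: (k=1,j=0): S=122.9593, (K−S)⁺=18.6907, hold=20.0600 ⇒ V=20.0600 continue | (k=1,j=1): S=152.1986, (K−S)⁺=0.0000, hold=5.4004 ⇒ V=5.4004 continue  boundary S*=-
step 0: (k=0,j=0): S=136.8000, (K−S)⁺=4.8500, hold=12.3524 ⇒ V=12.3524 continue  boundary S*=-

price = 12.3524
boundary = - - 110.5189 122.9593
tree:
12.3524
20.0600 5.4004
31.1311 10.1167 1.1067
42.3128 18.6907 2.3168 0.0000
52.3632 31.1311 4.8500 0.0000 0.0000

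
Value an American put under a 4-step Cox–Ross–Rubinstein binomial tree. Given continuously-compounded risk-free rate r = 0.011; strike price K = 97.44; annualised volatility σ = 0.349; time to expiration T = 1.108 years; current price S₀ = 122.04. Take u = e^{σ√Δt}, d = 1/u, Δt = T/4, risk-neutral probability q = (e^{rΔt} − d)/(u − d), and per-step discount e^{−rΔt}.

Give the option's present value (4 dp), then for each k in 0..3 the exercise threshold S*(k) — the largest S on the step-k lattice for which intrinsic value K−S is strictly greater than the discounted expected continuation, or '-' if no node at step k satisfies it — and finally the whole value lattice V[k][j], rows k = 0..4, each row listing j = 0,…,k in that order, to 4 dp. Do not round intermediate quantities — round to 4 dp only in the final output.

Δt=0.27700, u=1.20163, d=0.83220, q=0.46247, disc=e^(-rΔt)=0.99696
k=4 terminal: V=max(K-S,0) → 38.9051 12.9202 0.0000 0.0000 0.0000
k=3: j=0 S=70.3375 intr=27.1025 cont=26.8061 V=27.1025[EX]; j=1 S=101.5618 intr=0.0000 cont=6.9239 V=6.9239[hold]; j=2 S=146.6473 intr=0.0000 cont=0.0000 V=0.0000[hold]; j=3 S=211.7472 intr=0.0000 cont=0.0000 V=0.0000[hold]  S*(3)=70.3375
k=2: j=0 S=84.5198 intr=12.9202 cont=17.7165 V=17.7165[hold]; j=1 S=122.0400 intr=0.0000 cont=3.7105 V=3.7105[hold]; j=2 S=176.2162 intr=0.0000 cont=0.0000 V=0.0000[hold]  S*(2)=-
k=1: j=0 S=101.5618 intr=0.0000 cont=11.2049 V=11.2049[hold]; j=1 S=146.6473 intr=0.0000 cont=1.9884 V=1.9884[hold]  S*(1)=-
k=0: j=0 S=122.0400 intr=0.0000 cont=6.9215 V=6.9215[hold]  S*(0)=-

price = 6.9215
boundary = - - - 70.3375
tree:
6.9215
11.2049 1.9884
17.7165 3.7105 0.0000
27.1025 6.9239 0.0000 0.0000
38.9051 12.9202 0.0000 0.0000 0.0000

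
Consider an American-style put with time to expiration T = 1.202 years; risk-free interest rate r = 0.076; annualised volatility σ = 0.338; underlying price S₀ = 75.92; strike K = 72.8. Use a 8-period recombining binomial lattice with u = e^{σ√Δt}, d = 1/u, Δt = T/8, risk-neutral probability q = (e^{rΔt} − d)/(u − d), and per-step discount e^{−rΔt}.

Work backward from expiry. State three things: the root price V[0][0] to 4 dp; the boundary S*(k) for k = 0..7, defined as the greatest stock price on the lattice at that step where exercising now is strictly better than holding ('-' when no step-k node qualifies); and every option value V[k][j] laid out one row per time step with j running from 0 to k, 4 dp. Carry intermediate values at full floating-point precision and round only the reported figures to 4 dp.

Δt=0.15025, u=1.13999, d=0.87720, q=0.51100, disc=e^(-rΔt)=0.98865
k=8 terminal: V=max(K-S,0) → 46.1829 38.2093 27.8470 14.3806 0.0000 0.0000 0.0000 0.0000 0.0000
k=7: j=0 S=30.3431 intr=42.4569 cont=41.6303 V=42.4569[EX]; j=1 S=39.4329 intr=33.3671 cont=32.5405 V=33.3671[EX]; j=2 S=51.2457 intr=21.5543 cont=20.7277 V=21.5543[EX]; j=3 S=66.5973 intr=6.2027 cont=6.9523 V=6.9523[hold]; j=4 S=86.5477 intr=0.0000 cont=0.0000 V=0.0000[hold]; j=5 S=112.4746 intr=0.0000 cont=0.0000 V=0.0000[hold]; j=6 S=146.1684 intr=0.0000 cont=0.0000 V=0.0000[hold]; j=7 S=189.9558 intr=0.0000 cont=0.0000 V=0.0000[hold]  S*(7)=51.2457
k=6: j=0 S=34.5907 intr=38.2093 cont=37.3827 V=38.2093[EX]; j=1 S=44.9530 intr=27.8470 cont=27.0205 V=27.8470[EX]; j=2 S=58.4194 intr=14.3806 cont=13.9327 V=14.3806[EX]; j=3 S=75.9200 intr=0.0000 cont=3.3611 V=3.3611[hold]; j=4 S=98.6632 intr=0.0000 cont=0.0000 V=0.0000[hold]; j=5 S=128.2195 intr=0.0000 cont=0.0000 V=0.0000[hold]; j=6 S=166.6299 intr=0.0000 cont=0.0000 V=0.0000[hold]  S*(6)=58.4194
k=5: j=0 S=39.4329 intr=33.3671 cont=32.5405 V=33.3671[EX]; j=1 S=51.2457 intr=21.5543 cont=20.7277 V=21.5543[EX]; j=2 S=66.5973 intr=6.2027 cont=8.6503 V=8.6503[hold]; j=3 S=86.5477 intr=0.0000 cont=1.6249 V=1.6249[hold]; j=4 S=112.4746 intr=0.0000 cont=0.0000 V=0.0000[hold]; j=5 S=146.1684 intr=0.0000 cont=0.0000 V=0.0000[hold]  S*(5)=51.2457
k=4: j=0 S=44.9530 intr=27.8470 cont=27.0205 V=27.8470[EX]; j=1 S=58.4194 intr=14.3806 cont=14.7905 V=14.7905[hold]; j=2 S=75.9200 intr=0.0000 cont=5.0029 V=5.0029[hold]; j=3 S=98.6632 intr=0.0000 cont=0.7856 V=0.7856[hold]; j=4 S=128.2195 intr=0.0000 cont=0.0000 V=0.0000[hold]  S*(4)=44.9530
k=3: j=0 S=51.2457 intr=21.5543 cont=20.9348 V=21.5543[EX]; j=1 S=66.5973 intr=6.2027 cont=9.6780 V=9.6780[hold]; j=2 S=86.5477 intr=0.0000 cont=2.8155 V=2.8155[hold]; j=3 S=112.4746 intr=0.0000 cont=0.3798 V=0.3798[hold]  S*(3)=51.2457
k=2: j=0 S=58.4194 intr=14.3806 cont=15.3097 V=15.3097[hold]; j=1 S=75.9200 intr=0.0000 cont=6.1012 V=6.1012[hold]; j=2 S=98.6632 intr=0.0000 cont=1.5530 V=1.5530[hold]  S*(2)=-
k=1: j=0 S=66.5973 intr=6.2027 cont=10.4838 V=10.4838[hold]; j=1 S=86.5477 intr=0.0000 cont=3.7342 V=3.7342[hold]  S*(1)=-
k=0: j=0 S=75.9200 intr=0.0000 cont=6.9549 V=6.9549[hold]  S*(0)=-

price = 6.9549
boundary = - - - 51.2457 44.9530 51.2457 58.4194 51.2457
tree:
6.9549
10.4838 3.7342
15.3097 6.1012 1.5530
21.5543 9.6780 2.8155 0.3798
27.8470 14.7905 5.0029 0.7856 0.0000
33.3671 21.5543 8.6503 1.6249 0.0000 0.0000
38.2093 27.8470 14.3806 3.3611 0.0000 0.0000 0.0000
42.4569 33.3671 21.5543 6.9523 0.0000 0.0000 0.0000 0.0000
46.1829 38.2093 27.8470 14.3806 0.0000 0.0000 0.0000 0.0000 0.0000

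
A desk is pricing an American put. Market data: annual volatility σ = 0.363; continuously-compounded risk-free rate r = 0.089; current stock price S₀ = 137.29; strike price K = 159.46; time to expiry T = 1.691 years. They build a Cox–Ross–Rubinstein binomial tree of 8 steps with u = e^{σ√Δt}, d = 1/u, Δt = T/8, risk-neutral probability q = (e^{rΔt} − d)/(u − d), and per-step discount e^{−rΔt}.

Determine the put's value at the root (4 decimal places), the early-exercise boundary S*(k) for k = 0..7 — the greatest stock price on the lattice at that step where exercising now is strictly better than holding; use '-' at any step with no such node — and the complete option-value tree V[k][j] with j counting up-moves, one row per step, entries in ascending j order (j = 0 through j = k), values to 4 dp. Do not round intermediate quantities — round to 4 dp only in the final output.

price = 30.7574
boundary = - - 98.3284 83.2145 98.3284 116.1874 98.3284 116.1874
tree:
30.7574
44.0018 19.4189
61.1316 29.4927 10.6482
76.2455 43.3060 17.5718 4.5207
89.0362 61.1316 28.1160 8.2900 1.1377
99.8610 76.2455 43.2726 14.8793 2.3904 0.0000
109.0218 89.0362 61.1316 25.9289 5.0223 0.0000 0.0000
116.7746 99.8610 76.2455 43.2726 10.5519 0.0000 0.0000 0.0000
123.3357 109.0218 89.0362 61.1316 22.1700 0.0000 0.0000 0.0000 0.0000

Δt=0.21138  u=1.18163  d=0.84629  q=0.51501  discount=0.98136
step 8 (expiry): payoffs max(K−S,0) = 123.3357 109.0218 89.0362 61.1316 22.1700 0.0000 0.0000 0.0000 0.0000
step 7: (k=7,j=0): S=42.6854, (K−S)⁺=116.7746, hold=113.8028 ⇒ V=116.7746 exercise | (k=7,j=1): S=59.5990, (K−S)⁺=99.8610, hold=96.8892 ⇒ V=99.8610 exercise | (k=7,j=2): S=83.2145, (K−S)⁺=76.2455, hold=73.2737 ⇒ V=76.2455 exercise | (k=7,j=3): S=116.1874, (K−S)⁺=43.2726, hold=40.3008 ⇒ V=43.2726 exercise | (k=7,j=4): S=162.2254, (K−S)⁺=0.0000, hold=10.5519 ⇒ V=10.5519 continue | (k=7,j=5): S=226.5055, (K−S)⁺=0.0000, hold=0.0000 ⇒ V=0.0000 continue | (k=7,j=6): S=316.2558, (K−S)⁺=0.0000, hold=0.0000 ⇒ V=0.0000 continue | (k=7,j=7): S=441.5688, (K−S)⁺=0.0000, hold=0.0000 ⇒ V=0.0000 continue  boundary S*=116.1874
step 6: (k=6,j=0): S=50.4382, (K−S)⁺=109.0218, hold=106.0500 ⇒ V=109.0218 exercise | (k=6,j=1): S=70.4238, (K−S)⁺=89.0362, hold=86.0645 ⇒ V=89.0362 exercise | (k=6,j=2): S=98.3284, (K−S)⁺=61.1316, hold=58.1598 ⇒ V=61.1316 exercise | (k=6,j=3): S=137.2900, (K−S)⁺=22.1700, hold=25.9289 ⇒ V=25.9289 continue | (k=6,j=4): S=191.6897, (K−S)⁺=0.0000, hold=5.0223 ⇒ V=5.0223 continue | (k=6,j=5): S=267.6447, (K−S)⁺=0.0000, hold=0.0000 ⇒ V=0.0000 continue | (k=6,j=6): S=373.6960, (K−S)⁺=0.0000, hold=0.0000 ⇒ V=0.0000 continue  boundary S*=98.3284
step 5: (k=5,j=0): S=59.5990, (K−S)⁺=99.8610, hold=96.8892 ⇒ V=99.8610 exercise | (k=5,j=1): S=83.2145, (K−S)⁺=76.2455, hold=73.2737 ⇒ V=76.2455 exercise | (k=5,j=2): S=116.1874, (K−S)⁺=43.2726, hold=42.2006 ⇒ V=43.2726 exercise | (k=5,j=3): S=162.2254, (K−S)⁺=0.0000, hold=14.8793 ⇒ V=14.8793 continue | (k=5,j=4): S=226.5055, (K−S)⁺=0.0000, hold=2.3904 ⇒ V=2.3904 continue | (k=5,j=5): S=316.2558, (K−S)⁺=0.0000, hold=0.0000 ⇒ V=0.0000 continue  boundary S*=116.1874
step 4: (k=4,j=0): S=70.4238, (K−S)⁺=89.0362, hold=86.0645 ⇒ V=89.0362 exercise | (k=4,j=1): S=98.3284, (K−S)⁺=61.1316, hold=58.1598 ⇒ V=61.1316 exercise | (k=4,j=2): S=137.2900, (K−S)⁺=22.1700, hold=28.1160 ⇒ V=28.1160 continue | (k=4,j=3): S=191.6897, (K−S)⁺=0.0000, hold=8.2900 ⇒ V=8.2900 continue | (k=4,j=4): S=267.6447, (K−S)⁺=0.0000, hold=1.1377 ⇒ V=1.1377 continue  boundary S*=98.3284
step 3: (k=3,j=0): S=83.2145, (K−S)⁺=76.2455, hold=73.2737 ⇒ V=76.2455 exercise | (k=3,j=1): S=116.1874, (K−S)⁺=43.2726, hold=43.3060 ⇒ V=43.3060 continue | (k=3,j=2): S=162.2254, (K−S)⁺=0.0000, hold=17.5718 ⇒ V=17.5718 continue | (k=3,j=3): S=226.5055, (K−S)⁺=0.0000, hold=4.5207 ⇒ V=4.5207 continue  boundary S*=83.2145
step 2: (k=2,j=0): S=98.3284, (K−S)⁺=61.1316, hold=58.1767 ⇒ V=61.1316 exercise | (k=2,j=1): S=137.2900, (K−S)⁺=22.1700, hold=29.4927 ⇒ V=29.4927 continue | (k=2,j=2): S=191.6897, (K−S)⁺=0.0000, hold=10.6482 ⇒ V=10.6482 continue  boundary S*=98.3284
step 1: (k=1,j=0): S=116.1874, (K−S)⁺=43.2726, hold=44.0018 ⇒ V=44.0018 continue | (k=1,j=1): S=162.2254, (K−S)⁺=0.0000, hold=19.4189 ⇒ V=19.4189 continue  boundary S*=-
step 0: (k=0,j=0): S=137.2900, (K−S)⁺=22.1700, hold=30.7574 ⇒ V=30.7574 continue  boundary S*=-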